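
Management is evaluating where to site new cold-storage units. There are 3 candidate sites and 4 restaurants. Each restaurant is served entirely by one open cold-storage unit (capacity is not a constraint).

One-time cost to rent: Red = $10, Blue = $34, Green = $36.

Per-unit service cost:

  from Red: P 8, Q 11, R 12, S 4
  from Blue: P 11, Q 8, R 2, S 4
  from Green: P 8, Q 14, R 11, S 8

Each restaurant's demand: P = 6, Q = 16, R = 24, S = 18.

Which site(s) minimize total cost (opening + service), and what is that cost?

For any fixed open set, each restaurant goes to its cheapest open site; total = fixed + service.
{Red, Blue}: P→Red 8·6=48, Q→Blue 8·16=128, R→Blue 2·24=48, S→Red 4·18=72. Service 296; fixed 44; total 340.
{Blue}: service 314 + fixed 34 = 348
{Blue, Green}: P→Green 8·6=48, Q→Blue 8·16=128, R→Blue 2·24=48, S→Blue 4·18=72. Service 296; fixed 70; total 366.
{Red, Blue, Green}: P→Red 8·6=48, Q→Blue 8·16=128, R→Blue 2·24=48, S→Red 4·18=72. Service 296; fixed 80; total 376.
(All 7 nonempty subsets were checked; Red and Blue is lowest.)

Open Red and Blue; minimum total cost 340.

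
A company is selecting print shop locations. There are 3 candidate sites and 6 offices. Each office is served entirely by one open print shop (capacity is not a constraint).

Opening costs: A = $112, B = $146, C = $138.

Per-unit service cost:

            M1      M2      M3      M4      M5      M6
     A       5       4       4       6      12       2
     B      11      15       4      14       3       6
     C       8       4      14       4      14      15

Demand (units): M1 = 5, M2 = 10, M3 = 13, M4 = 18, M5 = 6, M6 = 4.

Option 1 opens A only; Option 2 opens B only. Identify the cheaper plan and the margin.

Option 1: {A}: M1→A 5·5=25, M2→A 4·10=40, M3→A 4·13=52, M4→A 6·18=108, M5→A 12·6=72, M6→A 2·4=8. Service 305; fixed 112; total 417.
Option 2: {B}: M1→B 11·5=55, M2→B 15·10=150, M3→B 4·13=52, M4→B 14·18=252, M5→B 3·6=18, M6→B 6·4=24. Service 551; fixed 146; total 697.
Difference: |417 − 697| = 280.

Option 1 is cheaper by 280.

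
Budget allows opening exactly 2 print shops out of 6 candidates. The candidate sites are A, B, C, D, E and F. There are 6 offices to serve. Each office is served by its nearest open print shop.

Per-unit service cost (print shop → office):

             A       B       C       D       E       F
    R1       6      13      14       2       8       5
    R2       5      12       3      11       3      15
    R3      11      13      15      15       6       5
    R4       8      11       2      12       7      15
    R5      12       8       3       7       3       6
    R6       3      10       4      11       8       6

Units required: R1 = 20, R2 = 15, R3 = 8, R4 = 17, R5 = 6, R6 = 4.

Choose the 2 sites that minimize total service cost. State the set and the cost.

With exactly 2 open, each office uses its cheapest among the chosen.
{C, F}: R1→F 5·20=100, R2→C 3·15=45, R3→F 5·8=40, R4→C 2·17=34, R5→C 3·6=18, R6→C 4·4=16. Service cost 253.
{C, D}: service cost 273
{D, E}: service cost 302
Among all 15 size-2 choices, {C, F} is lowest.

Choose C and F; total service cost 253.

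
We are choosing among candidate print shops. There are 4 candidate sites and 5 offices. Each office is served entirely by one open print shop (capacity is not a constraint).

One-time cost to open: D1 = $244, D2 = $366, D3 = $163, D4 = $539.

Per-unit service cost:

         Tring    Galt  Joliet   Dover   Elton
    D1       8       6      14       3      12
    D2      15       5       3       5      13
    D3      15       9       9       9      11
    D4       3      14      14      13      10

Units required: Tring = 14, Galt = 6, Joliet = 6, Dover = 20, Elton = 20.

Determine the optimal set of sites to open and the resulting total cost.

For any fixed open set, each office goes to its cheapest open site; total = fixed + service.
{D1}: Tring→D1 8·14=112, Galt→D1 6·6=36, Joliet→D1 14·6=84, Dover→D1 3·20=60, Elton→D1 12·20=240. Service 532; fixed 244; total 776.
{D3}: Tring→D3 15·14=210, Galt→D3 9·6=54, Joliet→D3 9·6=54, Dover→D3 9·20=180, Elton→D3 11·20=220. Service 718; fixed 163; total 881.
{D1, D3}: service 482 + fixed 407 = 889
{D1, D2, D3, D4}: service 350 + fixed 1312 = 1662
No other subset beats 776.

Open D1 only; minimum total cost 776.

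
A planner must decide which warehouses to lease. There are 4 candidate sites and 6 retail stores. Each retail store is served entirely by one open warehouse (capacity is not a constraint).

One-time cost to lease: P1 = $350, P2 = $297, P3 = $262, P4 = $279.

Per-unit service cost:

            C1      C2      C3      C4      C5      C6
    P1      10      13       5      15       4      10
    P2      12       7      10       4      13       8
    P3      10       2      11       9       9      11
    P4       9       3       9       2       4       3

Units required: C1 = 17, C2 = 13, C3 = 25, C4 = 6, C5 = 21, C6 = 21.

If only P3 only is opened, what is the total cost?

Each retail store is assigned to its cheapest site among the open ones.
{P3}: C1→P3 10·17=170, C2→P3 2·13=26, C3→P3 11·25=275, C4→P3 9·6=54, C5→P3 9·21=189, C6→P3 11·21=231. Service 945; fixed 262; total 1207.

Total cost: 1207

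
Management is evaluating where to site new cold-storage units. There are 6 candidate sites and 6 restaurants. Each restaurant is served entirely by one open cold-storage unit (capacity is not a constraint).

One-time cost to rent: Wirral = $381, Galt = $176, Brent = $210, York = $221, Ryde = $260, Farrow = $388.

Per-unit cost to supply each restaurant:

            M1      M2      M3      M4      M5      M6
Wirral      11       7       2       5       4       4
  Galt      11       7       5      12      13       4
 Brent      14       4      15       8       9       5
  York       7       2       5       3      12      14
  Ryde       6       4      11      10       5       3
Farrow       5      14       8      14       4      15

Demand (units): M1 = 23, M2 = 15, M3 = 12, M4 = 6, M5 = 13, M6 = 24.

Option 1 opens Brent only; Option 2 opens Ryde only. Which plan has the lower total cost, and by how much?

Option 2 is cheaper by 270.

Option 1: {Brent}: M1→Brent 14·23=322, M2→Brent 4·15=60, M3→Brent 15·12=180, M4→Brent 8·6=48, M5→Brent 9·13=117, M6→Brent 5·24=120. Service 847; fixed 210; total 1057.
Option 2: {Ryde}: M1→Ryde 6·23=138, M2→Ryde 4·15=60, M3→Ryde 11·12=132, M4→Ryde 10·6=60, M5→Ryde 5·13=65, M6→Ryde 3·24=72. Service 527; fixed 260; total 787.
Difference: |1057 − 787| = 270.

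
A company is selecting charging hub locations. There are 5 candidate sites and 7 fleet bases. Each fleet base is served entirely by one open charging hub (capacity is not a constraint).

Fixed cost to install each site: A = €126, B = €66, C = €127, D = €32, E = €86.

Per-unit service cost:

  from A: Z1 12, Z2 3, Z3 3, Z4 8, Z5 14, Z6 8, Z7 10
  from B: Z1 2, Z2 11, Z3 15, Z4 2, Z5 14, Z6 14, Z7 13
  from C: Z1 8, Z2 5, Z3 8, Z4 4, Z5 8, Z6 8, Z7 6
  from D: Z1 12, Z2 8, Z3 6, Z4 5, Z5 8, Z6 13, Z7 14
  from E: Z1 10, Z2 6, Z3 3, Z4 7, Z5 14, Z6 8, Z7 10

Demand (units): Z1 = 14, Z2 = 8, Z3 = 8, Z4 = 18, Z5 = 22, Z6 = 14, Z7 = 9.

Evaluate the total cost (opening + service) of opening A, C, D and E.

Total cost: 945

Each fleet base is assigned to its cheapest site among the open ones.
{A, C, D, E}: Z1→C 8·14=112, Z2→A 3·8=24, Z3→A 3·8=24, Z4→C 4·18=72, Z5→C 8·22=176, Z6→A 8·14=112, Z7→C 6·9=54. Service 574; fixed 371; total 945.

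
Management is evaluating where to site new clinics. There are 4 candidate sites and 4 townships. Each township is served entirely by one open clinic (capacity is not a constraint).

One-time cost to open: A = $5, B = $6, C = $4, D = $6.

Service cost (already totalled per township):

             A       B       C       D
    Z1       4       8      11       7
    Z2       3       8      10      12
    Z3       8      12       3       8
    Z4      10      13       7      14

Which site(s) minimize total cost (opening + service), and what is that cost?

Open A and C; minimum total cost 26.

For any fixed open set, each township goes to its cheapest open site; total = fixed + service.
{A, C}: Z1→A 4, Z2→A 3, Z3→C 3, Z4→C 7. Service 17; fixed 9; total 26.
{A}: Z1→A 4, Z2→A 3, Z3→A 8, Z4→A 10. Service 25; fixed 5; total 30.
{A, B, C}: service 17 + fixed 15 = 32
{A, B, C, D}: service 17 + fixed 21 = 38
No other subset beats 26.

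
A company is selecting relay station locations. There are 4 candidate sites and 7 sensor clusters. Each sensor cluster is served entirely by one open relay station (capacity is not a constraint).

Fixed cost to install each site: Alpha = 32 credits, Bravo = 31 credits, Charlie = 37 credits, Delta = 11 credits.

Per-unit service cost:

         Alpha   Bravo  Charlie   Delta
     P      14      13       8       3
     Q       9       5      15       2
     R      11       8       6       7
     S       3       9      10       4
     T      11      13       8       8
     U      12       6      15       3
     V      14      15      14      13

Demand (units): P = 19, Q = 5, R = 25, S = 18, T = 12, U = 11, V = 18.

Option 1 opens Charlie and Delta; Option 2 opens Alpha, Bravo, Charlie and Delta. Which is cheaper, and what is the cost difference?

Option 1 is cheaper by 45.

Option 1: {Charlie, Delta}: P→Delta 3·19=57, Q→Delta 2·5=10, R→Charlie 6·25=150, S→Delta 4·18=72, T→Charlie 8·12=96, U→Delta 3·11=33, V→Delta 13·18=234. Service 652; fixed 48; total 700.
Option 2: {Alpha, Bravo, Charlie, Delta}: P→Delta 3·19=57, Q→Delta 2·5=10, R→Charlie 6·25=150, S→Alpha 3·18=54, T→Charlie 8·12=96, U→Delta 3·11=33, V→Delta 13·18=234. Service 634; fixed 111; total 745.
Difference: |700 − 745| = 45.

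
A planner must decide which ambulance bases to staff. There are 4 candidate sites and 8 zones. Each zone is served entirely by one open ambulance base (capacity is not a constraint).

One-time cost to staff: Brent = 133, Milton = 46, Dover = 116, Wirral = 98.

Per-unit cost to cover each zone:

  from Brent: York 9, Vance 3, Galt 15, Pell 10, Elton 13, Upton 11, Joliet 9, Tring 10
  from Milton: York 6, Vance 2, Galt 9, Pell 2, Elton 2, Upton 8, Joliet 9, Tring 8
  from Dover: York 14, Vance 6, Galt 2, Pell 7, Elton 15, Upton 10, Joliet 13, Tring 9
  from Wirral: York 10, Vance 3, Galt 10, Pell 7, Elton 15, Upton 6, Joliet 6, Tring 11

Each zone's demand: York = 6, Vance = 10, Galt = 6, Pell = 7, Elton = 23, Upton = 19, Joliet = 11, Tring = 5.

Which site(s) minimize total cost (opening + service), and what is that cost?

Open Milton only; minimum total cost 507.

For any fixed open set, each zone goes to its cheapest open site; total = fixed + service.
{Milton}: York→Milton 6·6=36, Vance→Milton 2·10=20, Galt→Milton 9·6=54, Pell→Milton 2·7=14, Elton→Milton 2·23=46, Upton→Milton 8·19=152, Joliet→Milton 9·11=99, Tring→Milton 8·5=40. Service 461; fixed 46; total 507.
{Milton, Wirral}: York→Milton 6·6=36, Vance→Milton 2·10=20, Galt→Milton 9·6=54, Pell→Milton 2·7=14, Elton→Milton 2·23=46, Upton→Wirral 6·19=114, Joliet→Wirral 6·11=66, Tring→Milton 8·5=40. Service 390; fixed 144; total 534.
{Milton, Dover}: service 419 + fixed 162 = 581
{Brent, Milton, Dover, Wirral}: service 348 + fixed 393 = 741
(All 15 nonempty subsets were checked; Milton only is lowest.)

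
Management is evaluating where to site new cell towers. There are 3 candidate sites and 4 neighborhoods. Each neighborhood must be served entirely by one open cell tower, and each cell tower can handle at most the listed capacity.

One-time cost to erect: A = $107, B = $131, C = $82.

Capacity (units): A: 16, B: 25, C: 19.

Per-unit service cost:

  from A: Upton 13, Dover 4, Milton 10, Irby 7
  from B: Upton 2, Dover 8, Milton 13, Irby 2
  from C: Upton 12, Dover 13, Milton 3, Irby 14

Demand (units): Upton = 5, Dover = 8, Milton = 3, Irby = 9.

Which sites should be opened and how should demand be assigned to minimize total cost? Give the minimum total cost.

Open {B}: Upton→B 2·5=10, Dover→B 8·8=64, Milton→B 13·3=39, Irby→B 2·9=18.
Loads: B carries 25/25. Service 131; fixed 131; total 262.
Next best feasible plan costs 314.

Minimum total cost: 262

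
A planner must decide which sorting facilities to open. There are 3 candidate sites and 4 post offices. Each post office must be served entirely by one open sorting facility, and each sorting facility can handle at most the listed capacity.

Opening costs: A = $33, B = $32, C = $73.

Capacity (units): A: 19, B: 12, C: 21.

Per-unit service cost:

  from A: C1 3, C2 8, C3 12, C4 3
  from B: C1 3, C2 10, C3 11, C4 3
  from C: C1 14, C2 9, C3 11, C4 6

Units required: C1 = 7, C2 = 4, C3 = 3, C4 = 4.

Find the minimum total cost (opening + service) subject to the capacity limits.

Minimum total cost: 134

Open {A}: C1→A 3·7=21, C2→A 8·4=32, C3→A 12·3=36, C4→A 3·4=12.
Loads: A carries 18/19. Service 101; fixed 33; total 134.
Next best feasible plan costs 163.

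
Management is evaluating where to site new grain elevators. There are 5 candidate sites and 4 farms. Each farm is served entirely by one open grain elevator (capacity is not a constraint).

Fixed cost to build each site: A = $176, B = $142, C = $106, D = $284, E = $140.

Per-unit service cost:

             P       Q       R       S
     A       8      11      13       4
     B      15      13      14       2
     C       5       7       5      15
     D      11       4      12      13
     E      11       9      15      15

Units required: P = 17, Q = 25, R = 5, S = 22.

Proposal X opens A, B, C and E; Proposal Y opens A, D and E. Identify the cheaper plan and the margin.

Proposal X is cheaper by 91.

Proposal X: {A, B, C, E}: P→C 5·17=85, Q→C 7·25=175, R→C 5·5=25, S→B 2·22=44. Service 329; fixed 564; total 893.
Proposal Y: {A, D, E}: P→A 8·17=136, Q→D 4·25=100, R→D 12·5=60, S→A 4·22=88. Service 384; fixed 600; total 984.
Difference: |893 − 984| = 91.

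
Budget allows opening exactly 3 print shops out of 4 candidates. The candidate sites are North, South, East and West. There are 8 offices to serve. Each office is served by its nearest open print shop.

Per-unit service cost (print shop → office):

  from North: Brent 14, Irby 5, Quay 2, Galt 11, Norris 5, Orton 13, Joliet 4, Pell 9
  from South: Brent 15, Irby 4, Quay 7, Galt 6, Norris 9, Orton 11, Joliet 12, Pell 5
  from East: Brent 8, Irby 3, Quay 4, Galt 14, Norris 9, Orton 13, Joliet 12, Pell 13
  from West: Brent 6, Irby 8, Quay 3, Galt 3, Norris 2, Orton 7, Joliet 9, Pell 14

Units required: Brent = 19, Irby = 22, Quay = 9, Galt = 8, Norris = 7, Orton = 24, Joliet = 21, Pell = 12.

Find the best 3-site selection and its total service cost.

Choose North, South and West; total service cost 570.

With exactly 3 open, each office uses its cheapest among the chosen.
{North, South, West}: Brent→West 6·19=114, Irby→South 4·22=88, Quay→North 2·9=18, Galt→West 3·8=24, Norris→West 2·7=14, Orton→West 7·24=168, Joliet→North 4·21=84, Pell→South 5·12=60. Service cost 570.
{North, East, West}: service cost 596
{South, East, West}: service cost 662
Among all 4 size-3 choices, {North, South, West} is lowest.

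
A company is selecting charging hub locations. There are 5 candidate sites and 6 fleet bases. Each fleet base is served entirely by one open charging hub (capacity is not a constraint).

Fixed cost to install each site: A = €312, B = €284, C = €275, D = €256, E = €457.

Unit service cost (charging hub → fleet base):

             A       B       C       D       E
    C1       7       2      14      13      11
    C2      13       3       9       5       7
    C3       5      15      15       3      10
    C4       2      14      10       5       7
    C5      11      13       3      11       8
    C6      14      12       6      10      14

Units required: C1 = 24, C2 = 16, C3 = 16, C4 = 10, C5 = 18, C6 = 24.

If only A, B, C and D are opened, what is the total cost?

Total cost: 1489

Each fleet base is assigned to its cheapest site among the open ones.
{A, B, C, D}: C1→B 2·24=48, C2→B 3·16=48, C3→D 3·16=48, C4→A 2·10=20, C5→C 3·18=54, C6→C 6·24=144. Service 362; fixed 1127; total 1489.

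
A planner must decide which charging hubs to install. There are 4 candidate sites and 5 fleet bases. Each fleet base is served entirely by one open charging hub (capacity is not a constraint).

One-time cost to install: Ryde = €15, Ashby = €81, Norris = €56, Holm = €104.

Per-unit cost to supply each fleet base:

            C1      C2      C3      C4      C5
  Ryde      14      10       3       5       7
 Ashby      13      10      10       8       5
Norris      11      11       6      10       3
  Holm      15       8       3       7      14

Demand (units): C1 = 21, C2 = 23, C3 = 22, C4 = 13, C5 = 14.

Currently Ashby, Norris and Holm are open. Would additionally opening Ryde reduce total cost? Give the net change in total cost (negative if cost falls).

Yes — net change −11 (cost falls by 11).

Current service cost with {Ashby, Norris, Holm}: 614.
Adding Ryde: each fleet base re-picks its cheapest; new service cost 588, saving 26.
Extra fixed cost: 15. Net change = 15 − 26 = -11.
(Totals: 855 → 844.)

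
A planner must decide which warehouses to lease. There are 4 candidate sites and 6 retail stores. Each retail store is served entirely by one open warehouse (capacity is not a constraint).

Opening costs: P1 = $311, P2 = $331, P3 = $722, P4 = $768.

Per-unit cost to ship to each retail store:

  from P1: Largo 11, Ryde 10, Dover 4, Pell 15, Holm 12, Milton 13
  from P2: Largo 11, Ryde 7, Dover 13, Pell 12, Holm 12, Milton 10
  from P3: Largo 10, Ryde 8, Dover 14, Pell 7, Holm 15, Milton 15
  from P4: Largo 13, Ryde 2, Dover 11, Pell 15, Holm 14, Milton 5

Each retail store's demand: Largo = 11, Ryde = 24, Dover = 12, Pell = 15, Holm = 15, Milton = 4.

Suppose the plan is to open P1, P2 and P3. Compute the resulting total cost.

Each retail store is assigned to its cheapest site among the open ones.
{P1, P2, P3}: Largo→P3 10·11=110, Ryde→P2 7·24=168, Dover→P1 4·12=48, Pell→P3 7·15=105, Holm→P1 12·15=180, Milton→P2 10·4=40. Service 651; fixed 1364; total 2015.

Total cost: 2015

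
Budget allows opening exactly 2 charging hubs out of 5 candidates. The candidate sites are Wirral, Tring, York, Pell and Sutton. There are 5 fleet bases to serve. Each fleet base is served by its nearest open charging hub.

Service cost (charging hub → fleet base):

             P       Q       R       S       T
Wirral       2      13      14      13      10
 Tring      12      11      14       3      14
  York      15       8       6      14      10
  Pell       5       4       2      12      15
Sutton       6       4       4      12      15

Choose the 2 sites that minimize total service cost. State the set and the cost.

With exactly 2 open, each fleet base uses its cheapest among the chosen.
{Tring, Pell}: P→Pell 5, Q→Pell 4, R→Pell 2, S→Tring 3, T→Tring 14. Service cost 28.
{Wirral, Pell}: service cost 30
{Tring, Sutton}: service cost 31
Among all 10 size-2 choices, {Tring, Pell} is lowest.

Choose Tring and Pell; total service cost 28.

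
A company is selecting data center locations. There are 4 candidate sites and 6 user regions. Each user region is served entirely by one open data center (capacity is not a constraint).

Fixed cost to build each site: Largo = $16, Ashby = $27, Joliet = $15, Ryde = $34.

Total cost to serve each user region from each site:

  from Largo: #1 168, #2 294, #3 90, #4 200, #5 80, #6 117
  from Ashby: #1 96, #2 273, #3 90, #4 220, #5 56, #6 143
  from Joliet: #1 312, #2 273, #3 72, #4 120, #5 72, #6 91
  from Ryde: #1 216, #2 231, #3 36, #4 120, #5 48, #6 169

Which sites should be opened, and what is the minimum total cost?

For any fixed open set, each user region goes to its cheapest open site; total = fixed + service.
{Ashby, Joliet, Ryde}: #1→Ashby 96, #2→Ryde 231, #3→Ryde 36, #4→Joliet 120, #5→Ryde 48, #6→Joliet 91. Service 622; fixed 76; total 698.
{Largo, Ashby, Joliet, Ryde}: service 622 + fixed 92 = 714
{Largo, Ashby, Ryde}: service 648 + fixed 77 = 725
{Joliet}: service 940 + fixed 15 = 955
No other subset beats 698.

Open Ashby, Joliet and Ryde; minimum total cost 698.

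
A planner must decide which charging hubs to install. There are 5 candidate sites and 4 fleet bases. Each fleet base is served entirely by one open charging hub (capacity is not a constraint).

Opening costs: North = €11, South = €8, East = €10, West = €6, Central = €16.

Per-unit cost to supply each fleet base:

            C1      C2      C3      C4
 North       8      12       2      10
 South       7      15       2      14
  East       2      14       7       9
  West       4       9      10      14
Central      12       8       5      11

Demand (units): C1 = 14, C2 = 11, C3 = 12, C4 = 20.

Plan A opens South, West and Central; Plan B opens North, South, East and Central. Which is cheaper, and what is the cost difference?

Plan A: {South, West, Central}: C1→West 4·14=56, C2→Central 8·11=88, C3→South 2·12=24, C4→Central 11·20=220. Service 388; fixed 30; total 418.
Plan B: {North, South, East, Central}: C1→East 2·14=28, C2→Central 8·11=88, C3→North 2·12=24, C4→East 9·20=180. Service 320; fixed 45; total 365.
Difference: |418 − 365| = 53.

Plan B is cheaper by 53.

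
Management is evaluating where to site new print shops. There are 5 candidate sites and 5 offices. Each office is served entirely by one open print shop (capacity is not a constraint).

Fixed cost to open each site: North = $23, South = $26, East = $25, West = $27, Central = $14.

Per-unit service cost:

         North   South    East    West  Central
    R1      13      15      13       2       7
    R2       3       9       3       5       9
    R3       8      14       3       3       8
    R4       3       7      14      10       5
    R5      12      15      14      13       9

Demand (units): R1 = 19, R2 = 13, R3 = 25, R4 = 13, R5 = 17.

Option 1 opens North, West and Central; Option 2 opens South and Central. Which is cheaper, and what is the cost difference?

Option 1 is cheaper by 300.

Option 1: {North, West, Central}: R1→West 2·19=38, R2→North 3·13=39, R3→West 3·25=75, R4→North 3·13=39, R5→Central 9·17=153. Service 344; fixed 64; total 408.
Option 2: {South, Central}: R1→Central 7·19=133, R2→South 9·13=117, R3→Central 8·25=200, R4→Central 5·13=65, R5→Central 9·17=153. Service 668; fixed 40; total 708.
Difference: |408 − 708| = 300.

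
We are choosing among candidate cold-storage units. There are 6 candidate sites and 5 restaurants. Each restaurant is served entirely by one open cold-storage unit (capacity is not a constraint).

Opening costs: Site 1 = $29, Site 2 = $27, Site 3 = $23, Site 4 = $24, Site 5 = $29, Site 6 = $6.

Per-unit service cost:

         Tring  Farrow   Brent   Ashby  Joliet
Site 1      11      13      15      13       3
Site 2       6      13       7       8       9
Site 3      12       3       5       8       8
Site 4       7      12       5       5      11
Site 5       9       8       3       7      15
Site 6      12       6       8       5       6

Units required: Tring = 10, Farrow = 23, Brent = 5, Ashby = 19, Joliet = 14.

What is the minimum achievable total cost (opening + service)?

For any fixed open set, each restaurant goes to its cheapest open site; total = fixed + service.
{Site 1, Site 2, Site 3, Site 6}: Tring→Site 2 6·10=60, Farrow→Site 3 3·23=69, Brent→Site 3 5·5=25, Ashby→Site 6 5·19=95, Joliet→Site 1 3·14=42. Service 291; fixed 85; total 376.
{Site 1, Site 3, Site 4}: service 301 + fixed 76 = 377
{Site 1, Site 3, Site 4, Site 6}: Tring→Site 4 7·10=70, Farrow→Site 3 3·23=69, Brent→Site 3 5·5=25, Ashby→Site 4 5·19=95, Joliet→Site 1 3·14=42. Service 301; fixed 82; total 383.
{Site 1, Site 2, Site 3, Site 4, Site 5, Site 6}: service 281 + fixed 138 = 419
No other subset beats 376.

Minimum total cost: 376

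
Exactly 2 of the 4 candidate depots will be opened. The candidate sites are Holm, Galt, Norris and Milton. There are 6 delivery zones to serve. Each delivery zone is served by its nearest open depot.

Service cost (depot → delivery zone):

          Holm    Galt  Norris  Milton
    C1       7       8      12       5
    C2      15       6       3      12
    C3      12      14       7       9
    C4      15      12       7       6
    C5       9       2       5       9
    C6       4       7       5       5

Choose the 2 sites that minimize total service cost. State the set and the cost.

Choose Norris and Milton; total service cost 31.

With exactly 2 open, each delivery zone uses its cheapest among the chosen.
{Norris, Milton}: C1→Milton 5, C2→Norris 3, C3→Norris 7, C4→Milton 6, C5→Norris 5, C6→Norris 5. Service cost 31.
{Galt, Norris}: service cost 32
{Holm, Norris}: service cost 33
Among all 6 size-2 choices, {Norris, Milton} is lowest.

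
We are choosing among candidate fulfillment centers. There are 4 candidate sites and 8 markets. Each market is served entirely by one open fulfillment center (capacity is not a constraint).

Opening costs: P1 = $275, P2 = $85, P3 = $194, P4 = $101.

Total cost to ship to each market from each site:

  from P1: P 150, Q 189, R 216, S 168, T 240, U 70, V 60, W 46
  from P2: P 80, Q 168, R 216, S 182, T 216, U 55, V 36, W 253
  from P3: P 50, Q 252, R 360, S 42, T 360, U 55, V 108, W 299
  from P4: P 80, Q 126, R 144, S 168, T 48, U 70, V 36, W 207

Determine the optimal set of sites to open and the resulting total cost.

For any fixed open set, each market goes to its cheapest open site; total = fixed + service.
{P4}: P→P4 80, Q→P4 126, R→P4 144, S→P4 168, T→P4 48, U→P4 70, V→P4 36, W→P4 207. Service 879; fixed 101; total 980.
{P3, P4}: service 708 + fixed 295 = 1003
{P2, P4}: P→P2 80, Q→P4 126, R→P4 144, S→P4 168, T→P4 48, U→P2 55, V→P2 36, W→P4 207. Service 864; fixed 186; total 1050.
{P1, P2, P3, P4}: service 547 + fixed 655 = 1202
No other subset beats 980.

Open P4 only; minimum total cost 980.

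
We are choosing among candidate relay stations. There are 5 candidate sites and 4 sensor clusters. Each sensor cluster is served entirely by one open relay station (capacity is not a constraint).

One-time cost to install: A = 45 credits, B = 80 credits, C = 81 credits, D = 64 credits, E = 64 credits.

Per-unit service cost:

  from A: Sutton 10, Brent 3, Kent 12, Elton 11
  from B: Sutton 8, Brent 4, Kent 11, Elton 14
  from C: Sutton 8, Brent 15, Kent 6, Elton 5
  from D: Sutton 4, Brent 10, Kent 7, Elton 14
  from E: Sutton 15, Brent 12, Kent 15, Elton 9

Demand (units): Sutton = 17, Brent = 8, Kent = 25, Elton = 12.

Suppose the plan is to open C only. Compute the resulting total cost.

Each sensor cluster is assigned to its cheapest site among the open ones.
{C}: Sutton→C 8·17=136, Brent→C 15·8=120, Kent→C 6·25=150, Elton→C 5·12=60. Service 466; fixed 81; total 547.

Total cost: 547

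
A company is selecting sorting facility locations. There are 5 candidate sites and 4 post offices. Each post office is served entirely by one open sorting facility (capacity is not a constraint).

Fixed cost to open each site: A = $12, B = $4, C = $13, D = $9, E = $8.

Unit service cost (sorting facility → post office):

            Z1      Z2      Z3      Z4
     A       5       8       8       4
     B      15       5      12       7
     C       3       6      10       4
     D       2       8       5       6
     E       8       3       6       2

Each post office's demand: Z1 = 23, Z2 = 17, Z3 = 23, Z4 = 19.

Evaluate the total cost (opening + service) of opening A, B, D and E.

Each post office is assigned to its cheapest site among the open ones.
{A, B, D, E}: Z1→D 2·23=46, Z2→E 3·17=51, Z3→D 5·23=115, Z4→E 2·19=38. Service 250; fixed 33; total 283.

Total cost: 283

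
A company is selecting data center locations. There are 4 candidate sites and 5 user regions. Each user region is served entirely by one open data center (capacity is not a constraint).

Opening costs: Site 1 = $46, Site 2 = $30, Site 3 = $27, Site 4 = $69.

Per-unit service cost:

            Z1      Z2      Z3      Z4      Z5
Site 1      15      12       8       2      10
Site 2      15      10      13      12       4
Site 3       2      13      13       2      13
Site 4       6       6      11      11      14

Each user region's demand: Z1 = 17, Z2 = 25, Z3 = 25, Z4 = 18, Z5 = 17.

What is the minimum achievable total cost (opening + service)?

For any fixed open set, each user region goes to its cheapest open site; total = fixed + service.
{Site 1, Site 2, Site 3, Site 4}: Z1→Site 3 2·17=34, Z2→Site 4 6·25=150, Z3→Site 1 8·25=200, Z4→Site 1 2·18=36, Z5→Site 2 4·17=68. Service 488; fixed 172; total 660.
{Site 2, Site 3, Site 4}: service 563 + fixed 126 = 689
{Site 1, Site 2, Site 3}: service 588 + fixed 103 = 691
{Site 3}: service 941 + fixed 27 = 968
No other subset beats 660.

Minimum total cost: 660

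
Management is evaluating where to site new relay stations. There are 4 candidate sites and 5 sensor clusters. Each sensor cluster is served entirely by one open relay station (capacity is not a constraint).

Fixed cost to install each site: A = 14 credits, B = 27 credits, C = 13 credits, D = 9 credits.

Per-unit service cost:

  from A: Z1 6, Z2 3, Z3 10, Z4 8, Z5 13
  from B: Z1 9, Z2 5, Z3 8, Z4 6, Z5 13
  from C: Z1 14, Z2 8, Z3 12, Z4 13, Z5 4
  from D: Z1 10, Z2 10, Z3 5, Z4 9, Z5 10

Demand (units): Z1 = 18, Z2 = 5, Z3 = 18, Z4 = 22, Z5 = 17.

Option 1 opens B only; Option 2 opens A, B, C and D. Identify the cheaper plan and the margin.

Option 1: {B}: Z1→B 9·18=162, Z2→B 5·5=25, Z3→B 8·18=144, Z4→B 6·22=132, Z5→B 13·17=221. Service 684; fixed 27; total 711.
Option 2: {A, B, C, D}: Z1→A 6·18=108, Z2→A 3·5=15, Z3→D 5·18=90, Z4→B 6·22=132, Z5→C 4·17=68. Service 413; fixed 63; total 476.
Difference: |711 − 476| = 235.

Option 2 is cheaper by 235.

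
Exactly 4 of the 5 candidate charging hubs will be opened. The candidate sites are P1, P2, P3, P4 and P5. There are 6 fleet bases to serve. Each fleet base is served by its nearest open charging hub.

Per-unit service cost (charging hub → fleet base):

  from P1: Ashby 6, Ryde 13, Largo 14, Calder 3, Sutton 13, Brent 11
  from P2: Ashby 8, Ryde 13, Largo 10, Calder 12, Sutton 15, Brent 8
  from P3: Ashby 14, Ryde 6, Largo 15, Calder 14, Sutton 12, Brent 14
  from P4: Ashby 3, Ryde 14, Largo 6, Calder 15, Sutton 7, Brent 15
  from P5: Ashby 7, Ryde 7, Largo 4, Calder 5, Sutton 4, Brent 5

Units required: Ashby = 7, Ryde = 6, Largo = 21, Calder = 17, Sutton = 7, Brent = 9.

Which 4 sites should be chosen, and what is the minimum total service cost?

Choose P1, P3, P4 and P5; total service cost 265.

With exactly 4 open, each fleet base uses its cheapest among the chosen.
{P1, P3, P4, P5}: Ashby→P4 3·7=21, Ryde→P3 6·6=36, Largo→P5 4·21=84, Calder→P1 3·17=51, Sutton→P5 4·7=28, Brent→P5 5·9=45. Service cost 265.
{P1, P2, P4, P5}: service cost 271
{P1, P2, P3, P5}: service cost 286
Among all 5 size-4 choices, {P1, P3, P4, P5} is lowest.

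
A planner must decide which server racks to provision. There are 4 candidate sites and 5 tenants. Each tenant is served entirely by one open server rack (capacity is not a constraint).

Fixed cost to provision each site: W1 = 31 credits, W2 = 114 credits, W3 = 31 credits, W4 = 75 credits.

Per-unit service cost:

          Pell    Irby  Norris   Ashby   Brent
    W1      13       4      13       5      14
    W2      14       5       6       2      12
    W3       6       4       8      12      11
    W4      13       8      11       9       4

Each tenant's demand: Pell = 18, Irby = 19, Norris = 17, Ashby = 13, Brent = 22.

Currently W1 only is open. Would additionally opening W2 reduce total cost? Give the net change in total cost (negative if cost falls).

Current service cost with {W1}: 904.
Adding W2: each tenant re-picks its cheapest; new service cost 702, saving 202.
Extra fixed cost: 114. Net change = 114 − 202 = -88.
(Totals: 935 → 847.)

Yes — net change −88 (cost falls by 88).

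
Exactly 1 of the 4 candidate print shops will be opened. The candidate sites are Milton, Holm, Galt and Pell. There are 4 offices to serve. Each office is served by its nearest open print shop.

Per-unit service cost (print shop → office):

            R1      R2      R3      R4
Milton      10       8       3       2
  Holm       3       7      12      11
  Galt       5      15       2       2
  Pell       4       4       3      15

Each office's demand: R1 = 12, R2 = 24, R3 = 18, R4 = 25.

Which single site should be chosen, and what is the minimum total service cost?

With exactly 1 open, each office uses its cheapest among the chosen.
{Milton}: R1→Milton 10·12=120, R2→Milton 8·24=192, R3→Milton 3·18=54, R4→Milton 2·25=50. Service cost 416.
{Galt}: service cost 506
{Pell}: service cost 573
Among all 4 size-1 choices, {Milton} is lowest.

Choose Milton only; total service cost 416.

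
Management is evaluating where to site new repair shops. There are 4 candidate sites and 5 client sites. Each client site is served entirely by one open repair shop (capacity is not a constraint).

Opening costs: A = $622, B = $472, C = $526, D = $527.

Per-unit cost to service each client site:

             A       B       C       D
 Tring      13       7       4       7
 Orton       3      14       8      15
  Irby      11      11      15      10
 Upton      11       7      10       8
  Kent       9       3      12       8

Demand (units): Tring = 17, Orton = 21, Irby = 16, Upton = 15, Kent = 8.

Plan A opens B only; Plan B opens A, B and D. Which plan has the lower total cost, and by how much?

Plan A is cheaper by 902.

Plan A: {B}: Tring→B 7·17=119, Orton→B 14·21=294, Irby→B 11·16=176, Upton→B 7·15=105, Kent→B 3·8=24. Service 718; fixed 472; total 1190.
Plan B: {A, B, D}: Tring→B 7·17=119, Orton→A 3·21=63, Irby→D 10·16=160, Upton→B 7·15=105, Kent→B 3·8=24. Service 471; fixed 1621; total 2092.
Difference: |1190 − 2092| = 902.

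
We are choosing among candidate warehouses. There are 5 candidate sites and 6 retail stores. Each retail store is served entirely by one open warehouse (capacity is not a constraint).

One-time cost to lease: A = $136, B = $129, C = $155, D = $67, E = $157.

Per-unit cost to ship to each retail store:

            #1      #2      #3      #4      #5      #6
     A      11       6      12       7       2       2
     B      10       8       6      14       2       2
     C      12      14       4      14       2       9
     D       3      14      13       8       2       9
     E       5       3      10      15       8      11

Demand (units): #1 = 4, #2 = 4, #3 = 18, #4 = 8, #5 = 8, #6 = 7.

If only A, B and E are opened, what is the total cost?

Total cost: 648

Each retail store is assigned to its cheapest site among the open ones.
{A, B, E}: #1→E 5·4=20, #2→E 3·4=12, #3→B 6·18=108, #4→A 7·8=56, #5→A 2·8=16, #6→A 2·7=14. Service 226; fixed 422; total 648.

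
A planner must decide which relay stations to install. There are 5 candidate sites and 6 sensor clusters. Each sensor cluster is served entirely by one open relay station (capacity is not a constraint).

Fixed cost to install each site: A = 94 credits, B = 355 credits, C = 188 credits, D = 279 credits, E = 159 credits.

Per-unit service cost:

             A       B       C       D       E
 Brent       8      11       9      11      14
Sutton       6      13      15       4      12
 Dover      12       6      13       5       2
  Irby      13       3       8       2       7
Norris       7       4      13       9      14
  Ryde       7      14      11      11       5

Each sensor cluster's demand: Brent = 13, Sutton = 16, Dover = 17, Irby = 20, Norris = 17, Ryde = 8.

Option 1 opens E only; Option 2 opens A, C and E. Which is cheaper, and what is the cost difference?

Option 2 is cheaper by 11.

Option 1: {E}: Brent→E 14·13=182, Sutton→E 12·16=192, Dover→E 2·17=34, Irby→E 7·20=140, Norris→E 14·17=238, Ryde→E 5·8=40. Service 826; fixed 159; total 985.
Option 2: {A, C, E}: Brent→A 8·13=104, Sutton→A 6·16=96, Dover→E 2·17=34, Irby→E 7·20=140, Norris→A 7·17=119, Ryde→E 5·8=40. Service 533; fixed 441; total 974.
Difference: |985 − 974| = 11.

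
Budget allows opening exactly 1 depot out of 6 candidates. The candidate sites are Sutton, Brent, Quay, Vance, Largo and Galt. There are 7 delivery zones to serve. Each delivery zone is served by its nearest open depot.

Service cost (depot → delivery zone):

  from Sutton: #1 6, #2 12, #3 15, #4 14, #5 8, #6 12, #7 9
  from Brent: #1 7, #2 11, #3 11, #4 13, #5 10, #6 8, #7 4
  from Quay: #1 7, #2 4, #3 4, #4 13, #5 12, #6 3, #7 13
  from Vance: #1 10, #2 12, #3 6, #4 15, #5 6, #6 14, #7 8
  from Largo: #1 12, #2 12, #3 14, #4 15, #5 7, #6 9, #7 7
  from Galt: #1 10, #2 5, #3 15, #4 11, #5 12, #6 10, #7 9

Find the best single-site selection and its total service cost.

With exactly 1 open, each delivery zone uses its cheapest among the chosen.
{Quay}: #1→Quay 7, #2→Quay 4, #3→Quay 4, #4→Quay 13, #5→Quay 12, #6→Quay 3, #7→Quay 13. Service cost 56.
{Brent}: service cost 64
{Vance}: service cost 71
Among all 6 size-1 choices, {Quay} is lowest.

Choose Quay only; total service cost 56.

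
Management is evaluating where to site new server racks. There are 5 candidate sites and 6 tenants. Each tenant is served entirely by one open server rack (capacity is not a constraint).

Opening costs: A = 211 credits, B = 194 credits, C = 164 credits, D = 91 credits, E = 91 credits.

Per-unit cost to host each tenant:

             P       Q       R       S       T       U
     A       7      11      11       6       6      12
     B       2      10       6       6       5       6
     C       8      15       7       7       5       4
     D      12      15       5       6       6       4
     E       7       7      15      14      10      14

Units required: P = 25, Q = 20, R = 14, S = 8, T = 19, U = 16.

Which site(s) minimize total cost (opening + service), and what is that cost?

For any fixed open set, each tenant goes to its cheapest open site; total = fixed + service.
{B}: P→B 2·25=50, Q→B 10·20=200, R→B 6·14=84, S→B 6·8=48, T→B 5·19=95, U→B 6·16=96. Service 573; fixed 194; total 767.
{D, E}: service 611 + fixed 182 = 793
{B, E}: service 513 + fixed 285 = 798
{A, B, C, D, E}: service 467 + fixed 751 = 1218
No other subset beats 767.

Open B only; minimum total cost 767.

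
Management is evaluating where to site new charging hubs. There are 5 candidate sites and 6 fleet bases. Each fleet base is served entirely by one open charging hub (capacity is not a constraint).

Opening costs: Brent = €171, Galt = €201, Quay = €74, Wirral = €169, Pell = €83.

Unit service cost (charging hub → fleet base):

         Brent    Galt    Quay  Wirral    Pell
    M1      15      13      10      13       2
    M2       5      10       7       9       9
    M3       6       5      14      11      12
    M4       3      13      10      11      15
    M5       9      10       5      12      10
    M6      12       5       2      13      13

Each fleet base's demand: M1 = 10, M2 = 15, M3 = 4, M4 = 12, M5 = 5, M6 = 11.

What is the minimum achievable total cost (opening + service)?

Minimum total cost: 497

For any fixed open set, each fleet base goes to its cheapest open site; total = fixed + service.
{Quay, Pell}: M1→Pell 2·10=20, M2→Quay 7·15=105, M3→Pell 12·4=48, M4→Quay 10·12=120, M5→Quay 5·5=25, M6→Quay 2·11=22. Service 340; fixed 157; total 497.
{Quay}: service 428 + fixed 74 = 502
{Brent, Quay}: service 282 + fixed 245 = 527
{Brent, Galt, Quay, Wirral, Pell}: service 198 + fixed 698 = 896
No other subset beats 497.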